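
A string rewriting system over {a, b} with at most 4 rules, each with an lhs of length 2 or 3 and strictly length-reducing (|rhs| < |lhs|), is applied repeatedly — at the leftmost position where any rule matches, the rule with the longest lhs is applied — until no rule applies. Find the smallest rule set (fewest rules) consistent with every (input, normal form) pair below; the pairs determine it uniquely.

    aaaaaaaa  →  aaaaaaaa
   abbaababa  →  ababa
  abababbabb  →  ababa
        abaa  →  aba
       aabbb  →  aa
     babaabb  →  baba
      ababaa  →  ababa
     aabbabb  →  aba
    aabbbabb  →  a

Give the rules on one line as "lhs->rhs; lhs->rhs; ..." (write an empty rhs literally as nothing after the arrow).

  | aaaaaaaa
  | abbaababa => aaaababa => aabbaba => bbbaba => ababa
  | abababbabb => ababaaabb => ababaabb => abababb => ababaa => ababa
  | abaa => aba

aab->bb; baa->ba; bb->a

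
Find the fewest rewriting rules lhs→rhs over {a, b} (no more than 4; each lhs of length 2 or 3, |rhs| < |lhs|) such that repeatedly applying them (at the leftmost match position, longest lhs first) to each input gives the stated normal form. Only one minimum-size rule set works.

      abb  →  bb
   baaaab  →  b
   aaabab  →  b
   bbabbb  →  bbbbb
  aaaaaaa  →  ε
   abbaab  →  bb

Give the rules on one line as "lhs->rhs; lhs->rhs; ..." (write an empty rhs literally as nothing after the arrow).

aa->; aaa->aa; aab->; ab->b

  | abb => bb
  | baaaab => baaab => baab => b
  | aaabab => aabab => ab => b
  | bbabbb => bbbbb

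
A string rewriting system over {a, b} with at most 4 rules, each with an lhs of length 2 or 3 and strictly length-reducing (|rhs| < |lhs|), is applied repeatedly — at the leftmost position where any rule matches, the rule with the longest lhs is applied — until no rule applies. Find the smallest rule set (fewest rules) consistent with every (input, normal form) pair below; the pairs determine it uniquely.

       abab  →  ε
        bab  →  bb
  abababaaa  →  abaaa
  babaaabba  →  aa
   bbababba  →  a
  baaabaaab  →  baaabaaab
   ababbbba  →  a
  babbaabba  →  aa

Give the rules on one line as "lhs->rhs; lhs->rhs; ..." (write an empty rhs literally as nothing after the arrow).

  | abab => abb => ε
  | bab => bb
  | abababaaa => abbabaaa => abaaa
  | babaaabba => bbaaabba => aabba => aa

abb->; bab->bb; bba->; bbb->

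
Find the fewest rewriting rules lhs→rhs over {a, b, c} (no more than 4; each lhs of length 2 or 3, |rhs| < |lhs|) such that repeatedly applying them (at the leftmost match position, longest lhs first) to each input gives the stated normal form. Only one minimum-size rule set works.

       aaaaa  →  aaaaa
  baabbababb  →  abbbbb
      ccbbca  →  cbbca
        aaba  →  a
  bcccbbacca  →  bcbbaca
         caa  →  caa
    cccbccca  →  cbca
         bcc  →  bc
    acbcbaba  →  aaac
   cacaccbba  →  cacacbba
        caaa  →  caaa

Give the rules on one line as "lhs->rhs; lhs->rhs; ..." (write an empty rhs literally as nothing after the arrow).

aba->; baa->ab; cba->ac; cc->c

  | aaaaa
  | baabbababb => abbbababb => abbbbb
  | ccbbca => cbbca
  | aaba => a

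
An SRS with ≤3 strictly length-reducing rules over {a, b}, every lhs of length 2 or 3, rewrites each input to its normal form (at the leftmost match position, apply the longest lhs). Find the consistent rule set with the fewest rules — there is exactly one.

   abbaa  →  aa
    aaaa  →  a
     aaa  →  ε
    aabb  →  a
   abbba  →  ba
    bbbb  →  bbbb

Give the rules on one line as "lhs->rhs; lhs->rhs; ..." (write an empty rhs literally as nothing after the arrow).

  | abbaa => aa
  | aaaa => a
  | aaa => ε
  | aabb => a

aaa->; abb->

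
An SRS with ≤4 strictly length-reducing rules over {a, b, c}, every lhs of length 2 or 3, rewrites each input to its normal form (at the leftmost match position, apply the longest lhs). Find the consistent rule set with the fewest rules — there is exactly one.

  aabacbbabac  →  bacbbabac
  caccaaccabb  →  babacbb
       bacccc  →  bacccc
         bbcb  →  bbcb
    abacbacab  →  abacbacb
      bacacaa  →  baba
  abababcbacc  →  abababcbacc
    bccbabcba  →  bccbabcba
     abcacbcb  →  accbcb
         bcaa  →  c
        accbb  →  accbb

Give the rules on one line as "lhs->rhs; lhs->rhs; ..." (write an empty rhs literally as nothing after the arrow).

  | aabacbbabac => bacbbabac
  | caccaaccabb => bacaaccabb => bacaccabb => babacabb => babacbb
  | bacccc
  | bbcb

aa->; bca->c; ca->c; cac->ba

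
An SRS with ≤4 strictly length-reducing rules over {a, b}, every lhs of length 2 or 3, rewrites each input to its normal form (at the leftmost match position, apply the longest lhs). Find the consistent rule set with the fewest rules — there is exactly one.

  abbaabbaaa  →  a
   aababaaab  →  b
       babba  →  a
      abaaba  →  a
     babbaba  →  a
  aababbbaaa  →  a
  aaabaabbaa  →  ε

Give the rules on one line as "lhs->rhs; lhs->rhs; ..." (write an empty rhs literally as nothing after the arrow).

  | abbaabbaaa => bbaabbaaa => baabbaaa => aabbaaa => bbaaa => baaa => aaa => a
  | aababaaab => babaaab => abaaab => baaab => aaab => ab => b
  | babba => abba => bba => ba => a
  | abaaba => baaba => aaba => ba => a

aa->; ab->b; ba->a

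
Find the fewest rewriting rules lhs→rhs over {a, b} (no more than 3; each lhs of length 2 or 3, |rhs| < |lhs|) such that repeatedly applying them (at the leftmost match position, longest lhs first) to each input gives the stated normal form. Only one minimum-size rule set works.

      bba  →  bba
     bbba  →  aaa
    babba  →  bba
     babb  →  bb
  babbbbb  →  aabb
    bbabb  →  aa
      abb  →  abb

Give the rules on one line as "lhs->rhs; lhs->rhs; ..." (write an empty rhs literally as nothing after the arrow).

bab->b; bbb->aa

  | bba
  | bbba => aaa
  | babba => bba
  | babb => bb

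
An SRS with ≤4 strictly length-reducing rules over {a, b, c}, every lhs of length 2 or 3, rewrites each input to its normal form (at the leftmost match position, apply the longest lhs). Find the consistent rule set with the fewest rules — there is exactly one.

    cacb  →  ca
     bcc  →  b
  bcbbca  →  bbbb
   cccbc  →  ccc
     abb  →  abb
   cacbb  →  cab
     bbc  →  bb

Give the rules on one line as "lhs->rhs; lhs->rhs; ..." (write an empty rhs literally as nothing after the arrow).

bc->b; bca->bb; cb->

  | cacb => ca
  | bcc => bc => b
  | bcbbca => bbbca => bbbb
  | cccbc => ccc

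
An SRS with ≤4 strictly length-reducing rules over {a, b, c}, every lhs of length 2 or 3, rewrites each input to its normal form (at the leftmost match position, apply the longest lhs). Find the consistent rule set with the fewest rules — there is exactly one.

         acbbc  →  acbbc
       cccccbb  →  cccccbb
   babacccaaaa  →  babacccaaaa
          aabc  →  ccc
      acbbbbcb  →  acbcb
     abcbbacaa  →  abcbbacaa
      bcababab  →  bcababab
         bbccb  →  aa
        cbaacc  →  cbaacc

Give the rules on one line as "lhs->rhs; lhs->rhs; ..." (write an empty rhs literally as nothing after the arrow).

  | acbbc
  | cccccbb
  | babacccaaaa
  | aabc => ccc

aab->cc; bbb->; bcc->aa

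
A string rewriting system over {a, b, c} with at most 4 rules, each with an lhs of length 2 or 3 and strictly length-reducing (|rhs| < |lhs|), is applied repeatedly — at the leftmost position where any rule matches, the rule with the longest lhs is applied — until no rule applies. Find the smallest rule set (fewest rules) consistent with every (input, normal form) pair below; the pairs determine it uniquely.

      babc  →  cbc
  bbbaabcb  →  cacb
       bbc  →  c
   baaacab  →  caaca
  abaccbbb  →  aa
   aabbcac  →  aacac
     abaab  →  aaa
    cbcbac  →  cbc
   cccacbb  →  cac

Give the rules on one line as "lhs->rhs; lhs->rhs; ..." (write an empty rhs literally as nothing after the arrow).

ab->a; ba->c; bb->; cc->

  | babc => cbc
  | bbbaabcb => baabcb => cabcb => cacb
  | bbc => c
  | baaacab => caacab => caaca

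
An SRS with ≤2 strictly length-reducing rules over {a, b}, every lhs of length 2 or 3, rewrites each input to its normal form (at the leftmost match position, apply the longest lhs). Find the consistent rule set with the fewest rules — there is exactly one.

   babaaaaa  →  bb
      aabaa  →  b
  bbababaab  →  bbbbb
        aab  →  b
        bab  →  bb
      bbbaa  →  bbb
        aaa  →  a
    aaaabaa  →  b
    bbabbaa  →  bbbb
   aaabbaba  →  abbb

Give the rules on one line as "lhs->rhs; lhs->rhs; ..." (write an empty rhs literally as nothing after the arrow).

  | babaaaaa => bbaaaaa => bbaaaa => bbaaa => bbaa => bba => bb
  | aabaa => baa => ba => b
  | bbababaab => bbbabaab => bbbbaab => bbbbab => bbbbb
  | aab => b

aa->; ba->b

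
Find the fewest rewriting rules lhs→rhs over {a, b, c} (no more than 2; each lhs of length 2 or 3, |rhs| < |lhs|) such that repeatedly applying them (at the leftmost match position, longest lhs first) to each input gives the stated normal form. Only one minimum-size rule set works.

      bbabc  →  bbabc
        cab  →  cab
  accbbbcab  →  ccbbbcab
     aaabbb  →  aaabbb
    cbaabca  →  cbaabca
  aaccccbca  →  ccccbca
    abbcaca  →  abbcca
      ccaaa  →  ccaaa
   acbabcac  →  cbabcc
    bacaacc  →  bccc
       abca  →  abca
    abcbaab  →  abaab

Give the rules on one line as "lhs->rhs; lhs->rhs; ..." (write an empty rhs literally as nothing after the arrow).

  | bbabc
  | cab
  | accbbbcab => ccbbbcab
  | aaabbb

ac->c; bcb->b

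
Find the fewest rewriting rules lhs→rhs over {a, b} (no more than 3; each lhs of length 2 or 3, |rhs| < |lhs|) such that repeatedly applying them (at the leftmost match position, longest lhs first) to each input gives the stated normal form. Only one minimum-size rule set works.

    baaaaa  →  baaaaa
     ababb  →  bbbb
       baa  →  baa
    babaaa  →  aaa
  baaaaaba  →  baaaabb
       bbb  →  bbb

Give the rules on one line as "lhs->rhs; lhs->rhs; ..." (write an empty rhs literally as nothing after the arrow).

  | baaaaa
  | ababb => bbbb
  | baa
  | babaaa => aaa

aba->bb; bab->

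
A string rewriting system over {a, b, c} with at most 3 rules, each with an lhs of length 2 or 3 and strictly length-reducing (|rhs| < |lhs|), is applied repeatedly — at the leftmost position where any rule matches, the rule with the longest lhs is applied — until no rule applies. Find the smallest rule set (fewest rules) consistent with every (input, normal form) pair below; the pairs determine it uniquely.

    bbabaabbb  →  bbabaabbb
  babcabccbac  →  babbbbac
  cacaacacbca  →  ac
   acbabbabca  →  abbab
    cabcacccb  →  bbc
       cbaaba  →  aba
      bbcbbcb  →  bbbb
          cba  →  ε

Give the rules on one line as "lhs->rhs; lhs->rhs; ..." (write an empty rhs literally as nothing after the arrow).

  | bbabaabbb
  | babcabccbac => babbccbac => babbbbac
  | cacaacacbca => caacacbca => acacbca => acbca => acca => ac
  | acbabbabca => acabbabca => abbabca => abbab

bcc->bb; ca->; cb->c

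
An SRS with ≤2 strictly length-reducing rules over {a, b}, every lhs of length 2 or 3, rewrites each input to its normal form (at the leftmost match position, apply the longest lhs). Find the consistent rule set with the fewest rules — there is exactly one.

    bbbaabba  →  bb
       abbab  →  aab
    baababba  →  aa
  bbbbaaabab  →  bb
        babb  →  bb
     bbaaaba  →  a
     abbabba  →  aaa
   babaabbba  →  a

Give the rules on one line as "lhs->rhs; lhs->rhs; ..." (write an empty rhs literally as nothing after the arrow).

  | bbbaabba => bbabba => bbba => bb
  | abbab => aab
  | baababba => ababba => abba => aa
  | bbbbaaabab => bbbaabab => bbabab => bbab => bb

abb->a; ba->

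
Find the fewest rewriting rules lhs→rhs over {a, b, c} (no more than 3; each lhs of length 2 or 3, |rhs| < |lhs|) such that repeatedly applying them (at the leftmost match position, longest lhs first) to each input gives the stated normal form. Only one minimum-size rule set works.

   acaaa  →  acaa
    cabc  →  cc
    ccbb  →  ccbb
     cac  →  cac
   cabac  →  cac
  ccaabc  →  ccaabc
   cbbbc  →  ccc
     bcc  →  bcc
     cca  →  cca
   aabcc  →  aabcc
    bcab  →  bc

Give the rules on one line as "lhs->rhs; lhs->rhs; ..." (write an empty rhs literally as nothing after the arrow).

aaa->aa; bbb->c; cab->c

  | acaaa => acaa
  | cabc => cc
  | ccbb
  | cac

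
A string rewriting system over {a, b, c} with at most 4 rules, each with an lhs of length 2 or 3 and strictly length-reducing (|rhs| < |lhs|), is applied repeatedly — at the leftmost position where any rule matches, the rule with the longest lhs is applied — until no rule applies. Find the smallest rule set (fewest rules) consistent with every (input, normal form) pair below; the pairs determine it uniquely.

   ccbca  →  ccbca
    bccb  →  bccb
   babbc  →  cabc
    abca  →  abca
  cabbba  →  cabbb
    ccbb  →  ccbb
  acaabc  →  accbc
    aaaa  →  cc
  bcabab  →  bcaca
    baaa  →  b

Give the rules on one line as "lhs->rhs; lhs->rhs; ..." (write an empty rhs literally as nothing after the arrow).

  | ccbca
  | bccb
  | babbc => cabc
  | abca

aa->c; ba->b; bab->ca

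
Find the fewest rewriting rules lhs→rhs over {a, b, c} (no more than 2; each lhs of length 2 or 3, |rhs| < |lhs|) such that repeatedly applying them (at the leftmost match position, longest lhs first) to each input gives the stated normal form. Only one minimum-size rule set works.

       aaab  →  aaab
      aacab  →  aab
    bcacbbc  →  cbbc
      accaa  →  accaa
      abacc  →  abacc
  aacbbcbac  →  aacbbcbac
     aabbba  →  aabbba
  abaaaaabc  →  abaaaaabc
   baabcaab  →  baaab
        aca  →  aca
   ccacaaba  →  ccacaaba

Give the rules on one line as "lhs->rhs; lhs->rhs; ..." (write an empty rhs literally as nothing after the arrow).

  | aaab
  | aacab => aab
  | bcacbbc => cbbc
  | accaa

bca->; cab->b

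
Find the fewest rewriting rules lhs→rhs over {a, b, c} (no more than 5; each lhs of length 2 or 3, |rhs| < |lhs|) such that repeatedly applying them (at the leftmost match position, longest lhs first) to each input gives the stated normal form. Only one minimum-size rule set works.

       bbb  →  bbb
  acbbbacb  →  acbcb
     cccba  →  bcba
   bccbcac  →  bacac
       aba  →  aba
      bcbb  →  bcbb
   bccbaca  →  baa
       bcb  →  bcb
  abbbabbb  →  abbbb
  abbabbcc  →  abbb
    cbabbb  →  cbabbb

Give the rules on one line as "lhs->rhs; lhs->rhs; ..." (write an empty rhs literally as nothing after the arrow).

aac->a; bba->; cc->b; ccb->a

  | bbb
  | acbbbacb => acbcb
  | cccba => bcba
  | bccbcac => bacac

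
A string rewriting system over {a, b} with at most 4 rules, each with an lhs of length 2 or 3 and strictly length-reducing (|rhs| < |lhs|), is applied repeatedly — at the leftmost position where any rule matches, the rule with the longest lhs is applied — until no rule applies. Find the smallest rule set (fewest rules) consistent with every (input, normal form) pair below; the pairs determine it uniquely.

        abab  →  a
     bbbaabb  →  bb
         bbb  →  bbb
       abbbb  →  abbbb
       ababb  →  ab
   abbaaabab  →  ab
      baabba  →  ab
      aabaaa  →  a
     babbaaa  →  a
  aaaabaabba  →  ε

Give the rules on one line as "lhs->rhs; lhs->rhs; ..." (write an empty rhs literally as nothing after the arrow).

aa->a; aab->; ba->; bab->

  | abab => a
  | bbbaabb => bbabb => bb
  | bbb
  | abbbb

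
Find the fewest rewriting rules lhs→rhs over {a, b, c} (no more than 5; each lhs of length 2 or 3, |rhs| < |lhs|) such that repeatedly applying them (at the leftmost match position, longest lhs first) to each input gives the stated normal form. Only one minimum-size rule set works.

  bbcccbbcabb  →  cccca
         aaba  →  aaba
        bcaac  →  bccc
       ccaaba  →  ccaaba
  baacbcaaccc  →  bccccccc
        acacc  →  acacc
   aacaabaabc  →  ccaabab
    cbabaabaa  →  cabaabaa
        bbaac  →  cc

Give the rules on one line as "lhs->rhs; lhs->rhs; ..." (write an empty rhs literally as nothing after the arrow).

  | bbcccbbcabb => cccbbcabb => cccbcabb => ccccabb => cccca
  | aaba
  | bcaac => bccc
  | ccaaba

aac->cc; abc->b; bb->; cb->c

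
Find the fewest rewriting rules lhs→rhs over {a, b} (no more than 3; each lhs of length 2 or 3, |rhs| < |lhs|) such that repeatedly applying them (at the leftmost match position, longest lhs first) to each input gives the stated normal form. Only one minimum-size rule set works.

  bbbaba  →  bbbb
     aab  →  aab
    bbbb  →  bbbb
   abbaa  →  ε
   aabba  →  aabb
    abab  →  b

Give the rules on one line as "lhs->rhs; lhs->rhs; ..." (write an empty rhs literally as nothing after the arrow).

  | bbbaba => bbbba => bbbb
  | aab
  | bbbb
  | abbaa => aba => ε

aba->; ba->b; baa->a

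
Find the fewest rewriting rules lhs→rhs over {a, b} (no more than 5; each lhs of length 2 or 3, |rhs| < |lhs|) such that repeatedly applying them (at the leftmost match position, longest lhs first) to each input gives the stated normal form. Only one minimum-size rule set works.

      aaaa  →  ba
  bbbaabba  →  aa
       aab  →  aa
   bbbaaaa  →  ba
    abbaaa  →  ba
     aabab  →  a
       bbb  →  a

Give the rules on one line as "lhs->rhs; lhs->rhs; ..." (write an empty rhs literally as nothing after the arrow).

aaa->b; ab->a; baa->ba; bb->a

  | aaaa => ba
  | bbbaabba => abaabba => aaabba => bbba => aba => aa
  | aab => aa
  | bbbaaaa => abaaaa => aaaaa => baa => ba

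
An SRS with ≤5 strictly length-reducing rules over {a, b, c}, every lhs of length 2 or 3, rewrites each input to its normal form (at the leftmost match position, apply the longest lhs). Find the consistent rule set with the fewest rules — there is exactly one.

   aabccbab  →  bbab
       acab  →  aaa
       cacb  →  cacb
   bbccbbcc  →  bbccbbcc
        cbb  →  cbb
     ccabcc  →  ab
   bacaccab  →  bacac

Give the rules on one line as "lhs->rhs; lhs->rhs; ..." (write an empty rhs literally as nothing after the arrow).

abc->b; caa->c; cab->aa; ccc->ab

  | aabccbab => abcbab => bbab
  | acab => aaa
  | cacb
  | bbccbbcc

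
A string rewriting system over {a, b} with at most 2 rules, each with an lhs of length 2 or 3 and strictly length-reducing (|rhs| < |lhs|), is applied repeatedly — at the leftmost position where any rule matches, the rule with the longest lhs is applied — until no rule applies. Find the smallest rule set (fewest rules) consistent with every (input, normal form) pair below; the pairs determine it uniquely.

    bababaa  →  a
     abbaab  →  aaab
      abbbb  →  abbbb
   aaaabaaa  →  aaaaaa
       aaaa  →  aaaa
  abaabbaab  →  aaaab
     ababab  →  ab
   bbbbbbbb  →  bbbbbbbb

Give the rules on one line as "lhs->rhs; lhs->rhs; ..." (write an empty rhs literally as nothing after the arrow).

  | bababaa => babaa => baa => a
  | abbaab => aaab
  | abbbb
  | aaaabaaa => aaaaaa

ba->; bba->a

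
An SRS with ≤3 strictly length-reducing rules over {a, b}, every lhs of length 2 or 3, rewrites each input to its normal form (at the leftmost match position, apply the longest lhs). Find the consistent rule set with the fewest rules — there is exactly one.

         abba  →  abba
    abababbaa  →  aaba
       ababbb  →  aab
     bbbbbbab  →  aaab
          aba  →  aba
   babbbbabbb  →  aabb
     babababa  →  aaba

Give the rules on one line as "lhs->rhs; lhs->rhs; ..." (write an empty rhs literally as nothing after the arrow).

baa->ba; bab->bb; bbb->a

  | abba
  | abababbaa => abbabbaa => abbbbaa => aabaa => aaba
  | ababbb => abbbb => aab
  | bbbbbbab => abbbab => aaab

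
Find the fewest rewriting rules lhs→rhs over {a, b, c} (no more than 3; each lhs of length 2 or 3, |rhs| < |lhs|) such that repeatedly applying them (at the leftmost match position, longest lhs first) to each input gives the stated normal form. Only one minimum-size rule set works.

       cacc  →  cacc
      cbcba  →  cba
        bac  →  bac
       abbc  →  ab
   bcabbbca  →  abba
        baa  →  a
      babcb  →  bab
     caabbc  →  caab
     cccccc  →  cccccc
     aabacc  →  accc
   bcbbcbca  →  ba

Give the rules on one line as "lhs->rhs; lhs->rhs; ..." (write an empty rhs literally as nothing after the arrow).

aba->c; baa->a; bc->

  | cacc
  | cbcba => cba
  | bac
  | abbc => ab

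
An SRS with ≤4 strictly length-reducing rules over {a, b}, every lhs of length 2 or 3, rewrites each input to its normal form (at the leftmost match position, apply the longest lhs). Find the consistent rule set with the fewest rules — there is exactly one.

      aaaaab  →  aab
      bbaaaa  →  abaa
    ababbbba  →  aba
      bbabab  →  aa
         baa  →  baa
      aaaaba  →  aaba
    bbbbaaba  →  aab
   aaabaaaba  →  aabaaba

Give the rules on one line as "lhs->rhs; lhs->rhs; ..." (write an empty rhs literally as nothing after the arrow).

aaa->aa; bab->bb; bb->; bba->ab

  | aaaaab => aaaab => aaab => aab
  | bbaaaa => abaaa => abaa
  | ababbbba => abbbbba => abbba => aba
  | bbabab => abbab => aabb => aa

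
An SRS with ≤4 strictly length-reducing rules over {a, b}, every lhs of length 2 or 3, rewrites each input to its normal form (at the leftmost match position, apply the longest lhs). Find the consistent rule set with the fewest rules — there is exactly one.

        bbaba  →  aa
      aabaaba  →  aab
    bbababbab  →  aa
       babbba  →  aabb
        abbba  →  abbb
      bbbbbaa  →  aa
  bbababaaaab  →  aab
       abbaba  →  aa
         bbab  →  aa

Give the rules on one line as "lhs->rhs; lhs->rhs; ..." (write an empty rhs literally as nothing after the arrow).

  | bbaba => baaa => aaa => aa
  | aabaaba => aaaaba => aaaba => aaba => aab
  | bbababbab => baaabbab => aaabbab => aabbab => aabaa => aaaa => aaa => aa
  | babbba => aabba => aabb

aaa->aa; ba->b; baa->aa; bab->aa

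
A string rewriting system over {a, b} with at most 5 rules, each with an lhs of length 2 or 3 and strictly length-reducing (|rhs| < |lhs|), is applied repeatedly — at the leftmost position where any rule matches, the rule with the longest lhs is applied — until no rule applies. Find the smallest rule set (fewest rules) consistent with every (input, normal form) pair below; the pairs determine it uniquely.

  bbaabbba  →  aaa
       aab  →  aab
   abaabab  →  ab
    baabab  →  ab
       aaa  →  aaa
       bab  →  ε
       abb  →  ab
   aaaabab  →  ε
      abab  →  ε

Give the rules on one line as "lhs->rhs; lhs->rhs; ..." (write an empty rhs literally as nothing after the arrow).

  | bbaabbba => aabbba => aabba => aaa
  | aab
  | abaabab => baabab => babab => ab
  | baabab => babab => ab

aba->ba; bab->; bb->b; bba->a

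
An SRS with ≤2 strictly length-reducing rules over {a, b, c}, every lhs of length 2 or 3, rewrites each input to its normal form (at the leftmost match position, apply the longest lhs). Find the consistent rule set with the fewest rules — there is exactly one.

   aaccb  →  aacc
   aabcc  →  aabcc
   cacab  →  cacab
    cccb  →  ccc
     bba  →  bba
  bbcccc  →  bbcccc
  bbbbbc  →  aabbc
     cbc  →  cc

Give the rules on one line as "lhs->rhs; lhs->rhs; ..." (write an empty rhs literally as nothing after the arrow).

  | aaccb => aacc
  | aabcc
  | cacab
  | cccb => ccc

bbb->aa; cb->c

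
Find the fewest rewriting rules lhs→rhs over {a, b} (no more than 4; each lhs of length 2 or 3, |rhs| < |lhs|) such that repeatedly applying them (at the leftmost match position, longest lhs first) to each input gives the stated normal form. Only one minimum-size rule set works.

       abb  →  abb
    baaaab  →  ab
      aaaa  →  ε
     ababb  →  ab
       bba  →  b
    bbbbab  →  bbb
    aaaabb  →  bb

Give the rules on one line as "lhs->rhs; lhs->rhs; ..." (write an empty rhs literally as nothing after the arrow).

  | abb
  | baaaab => aaab => ab
  | aaaa => aa => ε
  | ababb => ab

aa->; ba->; bab->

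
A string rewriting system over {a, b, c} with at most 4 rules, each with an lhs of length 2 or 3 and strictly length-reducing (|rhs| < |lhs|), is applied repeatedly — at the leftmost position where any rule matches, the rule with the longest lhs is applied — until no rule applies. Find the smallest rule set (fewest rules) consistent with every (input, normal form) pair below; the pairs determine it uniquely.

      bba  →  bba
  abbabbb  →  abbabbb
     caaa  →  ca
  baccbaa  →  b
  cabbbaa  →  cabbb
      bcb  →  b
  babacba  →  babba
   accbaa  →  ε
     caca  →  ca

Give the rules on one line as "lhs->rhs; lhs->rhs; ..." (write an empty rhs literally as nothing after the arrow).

  | bba
  | abbabbb
  | caaa => ca
  | baccbaa => bcbaa => baa => b

aa->; ac->; cb->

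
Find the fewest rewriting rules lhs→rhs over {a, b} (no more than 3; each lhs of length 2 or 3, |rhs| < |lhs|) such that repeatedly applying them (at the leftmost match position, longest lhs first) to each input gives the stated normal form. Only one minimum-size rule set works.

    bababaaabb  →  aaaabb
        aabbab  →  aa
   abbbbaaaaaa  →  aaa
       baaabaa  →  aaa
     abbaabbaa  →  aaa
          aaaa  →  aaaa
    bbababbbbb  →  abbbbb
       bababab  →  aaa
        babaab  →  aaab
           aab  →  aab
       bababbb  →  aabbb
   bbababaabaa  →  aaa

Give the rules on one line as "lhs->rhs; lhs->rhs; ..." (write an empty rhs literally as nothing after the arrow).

  | bababaaabb => aabaaabb => aaaabb
  | aabbab => aaba => aa
  | abbbbaaaaaa => abbbaaaaa => abbaaaa => abaaa => aaa
  | baaabaa => aabaa => aaa

ba->; bab->a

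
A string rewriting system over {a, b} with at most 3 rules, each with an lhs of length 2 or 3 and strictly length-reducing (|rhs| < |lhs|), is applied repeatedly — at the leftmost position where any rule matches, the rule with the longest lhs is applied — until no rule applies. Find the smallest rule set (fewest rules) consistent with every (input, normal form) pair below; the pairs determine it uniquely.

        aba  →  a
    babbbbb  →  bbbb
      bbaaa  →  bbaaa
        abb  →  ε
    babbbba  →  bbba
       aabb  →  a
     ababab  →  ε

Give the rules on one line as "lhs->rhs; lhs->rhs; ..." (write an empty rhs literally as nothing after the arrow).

ab->; abb->

  | aba => a
  | babbbbb => bbbb
  | bbaaa
  | abb => ε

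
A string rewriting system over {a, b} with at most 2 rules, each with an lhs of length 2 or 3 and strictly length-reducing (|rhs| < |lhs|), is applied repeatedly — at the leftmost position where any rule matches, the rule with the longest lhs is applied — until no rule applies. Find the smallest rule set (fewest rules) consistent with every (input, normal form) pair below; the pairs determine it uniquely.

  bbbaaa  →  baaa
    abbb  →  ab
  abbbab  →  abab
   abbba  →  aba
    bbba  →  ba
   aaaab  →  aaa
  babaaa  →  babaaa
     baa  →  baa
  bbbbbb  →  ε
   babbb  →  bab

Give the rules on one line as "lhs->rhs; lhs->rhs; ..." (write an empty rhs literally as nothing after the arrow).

  | bbbaaa => baaa
  | abbb => ab
  | abbbab => abab
  | abbba => aba

aab->a; bb->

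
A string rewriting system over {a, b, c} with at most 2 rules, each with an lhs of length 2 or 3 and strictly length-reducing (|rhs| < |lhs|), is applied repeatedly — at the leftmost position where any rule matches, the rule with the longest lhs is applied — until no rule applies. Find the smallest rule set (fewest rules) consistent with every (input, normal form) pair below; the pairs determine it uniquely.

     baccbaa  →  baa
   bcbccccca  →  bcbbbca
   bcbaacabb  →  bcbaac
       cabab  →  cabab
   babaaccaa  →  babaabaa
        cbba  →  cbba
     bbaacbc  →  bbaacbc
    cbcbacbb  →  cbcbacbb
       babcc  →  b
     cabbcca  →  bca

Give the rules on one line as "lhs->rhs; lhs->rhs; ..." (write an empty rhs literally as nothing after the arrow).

abb->; cc->b

  | baccbaa => babbaa => baa
  | bcbccccca => bcbbccca => bcbbbca
  | bcbaacabb => bcbaac
  | cabab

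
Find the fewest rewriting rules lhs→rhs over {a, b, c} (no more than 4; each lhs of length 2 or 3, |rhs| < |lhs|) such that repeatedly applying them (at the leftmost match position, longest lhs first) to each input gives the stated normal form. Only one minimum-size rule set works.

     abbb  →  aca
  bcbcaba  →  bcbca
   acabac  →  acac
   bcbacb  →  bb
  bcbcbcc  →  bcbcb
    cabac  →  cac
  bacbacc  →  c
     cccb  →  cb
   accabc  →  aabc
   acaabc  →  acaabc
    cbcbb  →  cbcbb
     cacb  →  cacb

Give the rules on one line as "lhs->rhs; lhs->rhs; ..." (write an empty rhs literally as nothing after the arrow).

ba->; bbb->ca; cc->

  | abbb => aca
  | bcbcaba => bcbca
  | acabac => acac
  | bcbacb => bccb => bb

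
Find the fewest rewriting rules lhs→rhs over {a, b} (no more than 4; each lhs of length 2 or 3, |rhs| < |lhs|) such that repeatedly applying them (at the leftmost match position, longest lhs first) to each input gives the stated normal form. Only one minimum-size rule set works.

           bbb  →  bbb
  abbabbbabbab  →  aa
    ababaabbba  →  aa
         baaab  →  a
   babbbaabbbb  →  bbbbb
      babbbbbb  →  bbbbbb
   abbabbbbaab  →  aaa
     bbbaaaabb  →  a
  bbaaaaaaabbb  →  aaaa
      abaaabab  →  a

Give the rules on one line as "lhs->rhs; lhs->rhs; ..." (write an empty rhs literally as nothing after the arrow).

ab->; aba->ab; abb->a; ba->

  | bbb
  | abbabbbabbab => aabbbabbab => aababbab => aabbbab => aabab => aabb => aa
  | ababaabbba => abbaabbba => aaabbba => aaaba => aaab => aa
  | baaab => aab => a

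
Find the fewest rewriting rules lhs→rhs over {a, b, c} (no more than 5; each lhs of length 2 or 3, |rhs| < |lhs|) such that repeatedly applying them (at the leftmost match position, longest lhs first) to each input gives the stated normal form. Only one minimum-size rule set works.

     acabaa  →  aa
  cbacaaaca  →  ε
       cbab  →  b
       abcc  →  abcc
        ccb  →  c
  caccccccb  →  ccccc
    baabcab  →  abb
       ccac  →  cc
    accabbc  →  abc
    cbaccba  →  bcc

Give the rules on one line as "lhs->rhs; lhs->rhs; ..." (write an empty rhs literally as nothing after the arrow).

  | acabaa => abaa => aa
  | cbacaaaca => bccaaaca => bcaaca => baca => ca => ε
  | cbab => bcb => b
  | abcc

ba->; ca->; cb->; cba->bc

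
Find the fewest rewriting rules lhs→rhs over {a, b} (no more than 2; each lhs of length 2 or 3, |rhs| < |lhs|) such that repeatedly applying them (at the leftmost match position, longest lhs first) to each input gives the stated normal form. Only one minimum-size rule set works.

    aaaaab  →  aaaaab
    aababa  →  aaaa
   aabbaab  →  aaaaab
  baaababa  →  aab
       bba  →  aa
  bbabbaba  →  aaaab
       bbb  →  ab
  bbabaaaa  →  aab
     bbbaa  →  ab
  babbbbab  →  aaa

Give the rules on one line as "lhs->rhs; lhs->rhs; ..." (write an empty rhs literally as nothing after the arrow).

  | aaaaab
  | aababa => aabba => aaaa
  | aabbaab => aaaaab
  | baaababa => baababa => bababa => bbaba => aaba => aab

ba->b; bb->a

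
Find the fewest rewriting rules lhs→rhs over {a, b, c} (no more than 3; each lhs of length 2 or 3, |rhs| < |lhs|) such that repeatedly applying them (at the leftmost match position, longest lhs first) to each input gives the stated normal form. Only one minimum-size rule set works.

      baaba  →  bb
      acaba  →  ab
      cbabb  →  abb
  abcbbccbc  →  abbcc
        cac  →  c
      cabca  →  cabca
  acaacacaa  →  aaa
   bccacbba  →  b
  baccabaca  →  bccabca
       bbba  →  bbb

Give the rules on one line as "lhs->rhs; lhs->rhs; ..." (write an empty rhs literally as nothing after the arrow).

  | baaba => baba => bba => bb
  | acaba => aba => ab
  | cbabb => abb
  | abcbbccbc => abbccbc => abbcc

ac->; ba->b; cb->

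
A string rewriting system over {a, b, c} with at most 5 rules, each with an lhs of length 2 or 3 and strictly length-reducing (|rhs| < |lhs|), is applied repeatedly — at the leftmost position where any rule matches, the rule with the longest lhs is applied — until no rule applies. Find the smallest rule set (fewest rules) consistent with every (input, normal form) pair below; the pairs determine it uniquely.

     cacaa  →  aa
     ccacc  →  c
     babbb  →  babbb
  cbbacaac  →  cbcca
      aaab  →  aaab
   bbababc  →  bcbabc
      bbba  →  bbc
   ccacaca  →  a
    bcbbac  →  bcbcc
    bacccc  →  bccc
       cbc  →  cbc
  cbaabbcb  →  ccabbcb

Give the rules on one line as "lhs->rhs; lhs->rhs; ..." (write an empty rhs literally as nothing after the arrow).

  | cacaa => acaa => aa
  | ccacc => cacc => acc => c
  | babbb
  | cbbacaac => cbccaac => cbcca

ac->; baa->ca; bba->bc; cac->ac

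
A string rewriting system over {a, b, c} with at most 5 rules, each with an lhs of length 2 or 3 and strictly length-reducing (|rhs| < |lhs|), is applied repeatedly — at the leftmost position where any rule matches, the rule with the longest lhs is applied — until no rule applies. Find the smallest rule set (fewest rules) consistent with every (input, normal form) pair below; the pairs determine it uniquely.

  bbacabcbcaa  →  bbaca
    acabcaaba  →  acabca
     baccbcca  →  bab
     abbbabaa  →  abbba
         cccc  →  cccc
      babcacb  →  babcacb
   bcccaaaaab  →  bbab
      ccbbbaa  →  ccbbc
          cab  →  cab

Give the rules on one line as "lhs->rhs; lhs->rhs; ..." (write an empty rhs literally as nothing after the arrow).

  | bbacabcbcaa => bbacabaa => bbaca
  | acabcaaba => acabca
  | baccbcca => bacca => bab
  | abbbabaa => abbba

aba->; baa->c; cbc->; cca->b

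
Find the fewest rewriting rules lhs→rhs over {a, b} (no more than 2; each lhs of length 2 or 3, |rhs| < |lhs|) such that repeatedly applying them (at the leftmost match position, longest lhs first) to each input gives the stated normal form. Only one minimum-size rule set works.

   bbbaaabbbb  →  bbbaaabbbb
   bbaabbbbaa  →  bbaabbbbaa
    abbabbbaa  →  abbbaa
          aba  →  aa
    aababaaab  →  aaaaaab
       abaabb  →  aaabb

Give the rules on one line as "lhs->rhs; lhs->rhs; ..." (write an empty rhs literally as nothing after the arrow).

aba->aa; bab->

  | bbbaaabbbb
  | bbaabbbbaa
  | abbabbbaa => abbbaa
  | aba => aa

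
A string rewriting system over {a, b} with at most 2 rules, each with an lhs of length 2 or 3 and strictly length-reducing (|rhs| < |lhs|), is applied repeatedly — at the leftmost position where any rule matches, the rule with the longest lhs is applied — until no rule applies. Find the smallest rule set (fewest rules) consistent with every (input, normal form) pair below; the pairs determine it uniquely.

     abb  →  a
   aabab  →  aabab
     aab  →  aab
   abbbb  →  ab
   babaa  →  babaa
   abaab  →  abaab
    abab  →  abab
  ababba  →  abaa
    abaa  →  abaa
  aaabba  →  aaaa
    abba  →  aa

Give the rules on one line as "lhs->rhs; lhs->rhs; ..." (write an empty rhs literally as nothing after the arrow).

  | abb => a
  | aabab
  | aab
  | abbbb => ab

bb->; bbb->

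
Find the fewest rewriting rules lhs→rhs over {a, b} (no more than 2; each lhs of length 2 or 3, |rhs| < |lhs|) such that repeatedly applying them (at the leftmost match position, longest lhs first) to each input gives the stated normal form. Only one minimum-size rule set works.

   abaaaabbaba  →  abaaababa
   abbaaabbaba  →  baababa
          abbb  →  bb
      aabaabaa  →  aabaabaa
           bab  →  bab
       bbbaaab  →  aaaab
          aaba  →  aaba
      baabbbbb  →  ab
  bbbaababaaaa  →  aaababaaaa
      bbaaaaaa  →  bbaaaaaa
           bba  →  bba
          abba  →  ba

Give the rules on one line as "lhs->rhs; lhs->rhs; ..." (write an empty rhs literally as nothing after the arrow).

  | abaaaabbaba => abaaababa
  | abbaaabbaba => baaabbaba => baababa
  | abbb => bb
  | aabaabaa

abb->b; bbb->a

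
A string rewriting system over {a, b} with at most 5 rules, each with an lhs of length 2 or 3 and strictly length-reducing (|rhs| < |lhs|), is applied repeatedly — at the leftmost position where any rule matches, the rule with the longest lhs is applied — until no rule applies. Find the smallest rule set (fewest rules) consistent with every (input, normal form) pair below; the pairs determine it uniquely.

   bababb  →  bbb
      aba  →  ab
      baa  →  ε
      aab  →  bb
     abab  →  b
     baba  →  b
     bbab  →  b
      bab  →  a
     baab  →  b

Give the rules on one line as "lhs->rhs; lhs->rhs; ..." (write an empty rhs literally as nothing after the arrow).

aa->b; ba->b; baa->; bab->a

  | bababb => aabb => bbb
  | aba => ab
  | baa => ε
  | aab => bb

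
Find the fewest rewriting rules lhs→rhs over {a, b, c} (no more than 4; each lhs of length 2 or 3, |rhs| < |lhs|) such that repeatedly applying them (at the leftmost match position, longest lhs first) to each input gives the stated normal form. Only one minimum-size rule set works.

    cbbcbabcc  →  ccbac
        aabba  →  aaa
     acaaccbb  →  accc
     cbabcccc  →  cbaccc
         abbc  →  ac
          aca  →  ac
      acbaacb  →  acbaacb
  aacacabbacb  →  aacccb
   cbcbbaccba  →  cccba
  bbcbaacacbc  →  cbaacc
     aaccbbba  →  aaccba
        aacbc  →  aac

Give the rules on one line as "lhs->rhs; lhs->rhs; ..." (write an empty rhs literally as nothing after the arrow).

bb->; bc->; ca->c

  | cbbcbabcc => ccbabcc => ccbac
  | aabba => aaa
  | acaaccbb => acaccbb => acccbb => accc
  | cbabcccc => cbaccc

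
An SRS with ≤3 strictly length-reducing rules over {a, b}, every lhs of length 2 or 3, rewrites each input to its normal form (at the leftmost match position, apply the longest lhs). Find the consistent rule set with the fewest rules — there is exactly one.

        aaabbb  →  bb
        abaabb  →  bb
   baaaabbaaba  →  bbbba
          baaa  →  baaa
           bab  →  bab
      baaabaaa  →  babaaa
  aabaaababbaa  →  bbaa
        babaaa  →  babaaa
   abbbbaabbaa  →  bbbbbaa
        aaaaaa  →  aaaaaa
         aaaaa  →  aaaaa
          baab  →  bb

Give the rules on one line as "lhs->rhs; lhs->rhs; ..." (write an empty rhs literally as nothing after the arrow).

  | aaabbb => abbb => bb
  | abaabb => abbb => bb
  | baaaabbaaba => baabbaaba => bbbaaba => bbbba
  | baaa

aab->b; abb->b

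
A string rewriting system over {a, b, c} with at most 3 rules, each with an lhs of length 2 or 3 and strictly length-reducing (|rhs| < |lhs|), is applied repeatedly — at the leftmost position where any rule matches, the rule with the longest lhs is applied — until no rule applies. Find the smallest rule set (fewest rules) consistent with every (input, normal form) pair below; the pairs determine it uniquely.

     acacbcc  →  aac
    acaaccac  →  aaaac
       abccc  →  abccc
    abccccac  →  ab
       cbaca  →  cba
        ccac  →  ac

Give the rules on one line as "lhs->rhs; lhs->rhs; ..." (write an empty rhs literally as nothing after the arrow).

  | acacbcc => aacbcc => aac
  | acaaccac => aaaccac => aaacac => aaaac
  | abccc
  | abccccac => abcccac => abccac => abcac => abac => ab

bac->b; ca->a; cbc->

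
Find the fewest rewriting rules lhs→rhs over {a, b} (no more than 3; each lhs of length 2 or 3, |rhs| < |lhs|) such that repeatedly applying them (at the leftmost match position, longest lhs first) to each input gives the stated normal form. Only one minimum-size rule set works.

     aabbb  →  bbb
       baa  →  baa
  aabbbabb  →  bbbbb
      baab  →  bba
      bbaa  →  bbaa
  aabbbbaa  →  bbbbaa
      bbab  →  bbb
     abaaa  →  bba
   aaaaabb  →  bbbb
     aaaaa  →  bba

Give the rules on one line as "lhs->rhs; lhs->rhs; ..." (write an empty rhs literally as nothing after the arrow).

aaa->ba; aab->ba; ab->b

  | aabbb => babb => bbb
  | baa
  | aabbbabb => babbabb => bbbabb => bbbbb
  | baab => bba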